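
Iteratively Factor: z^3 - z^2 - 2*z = (z - 2)*(z^2 + z) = z*(z - 2)*(z + 1)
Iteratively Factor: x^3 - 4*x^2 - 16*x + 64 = (x - 4)*(x^2 - 16) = (x - 4)*(x + 4)*(x - 4)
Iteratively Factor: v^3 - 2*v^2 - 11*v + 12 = (v + 3)*(v^2 - 5*v + 4) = (v - 1)*(v + 3)*(v - 4)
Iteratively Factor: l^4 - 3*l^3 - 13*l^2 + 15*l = (l - 5)*(l^3 + 2*l^2 - 3*l) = (l - 5)*(l - 1)*(l^2 + 3*l) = (l - 5)*(l - 1)*(l + 3)*(l)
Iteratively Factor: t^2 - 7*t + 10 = (t - 2)*(t - 5)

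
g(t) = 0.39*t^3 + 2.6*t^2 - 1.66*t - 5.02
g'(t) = 1.17*t^2 + 5.2*t - 1.66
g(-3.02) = 12.96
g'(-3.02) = -6.69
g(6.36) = 189.92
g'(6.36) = 78.74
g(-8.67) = -49.36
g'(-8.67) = 41.20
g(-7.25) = -4.94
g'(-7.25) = 22.14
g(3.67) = 43.18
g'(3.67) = 33.18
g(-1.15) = -0.27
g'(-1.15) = -6.09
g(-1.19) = -0.02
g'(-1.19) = -6.19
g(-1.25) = 0.36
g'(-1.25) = -6.33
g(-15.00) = -711.37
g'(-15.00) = 183.59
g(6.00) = 162.86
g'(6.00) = 71.66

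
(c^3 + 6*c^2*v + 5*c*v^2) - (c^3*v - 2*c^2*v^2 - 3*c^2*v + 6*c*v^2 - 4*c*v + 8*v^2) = -c^3*v + c^3 + 2*c^2*v^2 + 9*c^2*v - c*v^2 + 4*c*v - 8*v^2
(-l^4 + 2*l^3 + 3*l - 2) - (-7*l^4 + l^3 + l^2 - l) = 6*l^4 + l^3 - l^2 + 4*l - 2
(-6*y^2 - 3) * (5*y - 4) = -30*y^3 + 24*y^2 - 15*y + 12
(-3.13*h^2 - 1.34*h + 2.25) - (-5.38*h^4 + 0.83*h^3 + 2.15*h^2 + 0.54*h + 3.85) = 5.38*h^4 - 0.83*h^3 - 5.28*h^2 - 1.88*h - 1.6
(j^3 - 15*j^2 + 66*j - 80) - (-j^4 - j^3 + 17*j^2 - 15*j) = j^4 + 2*j^3 - 32*j^2 + 81*j - 80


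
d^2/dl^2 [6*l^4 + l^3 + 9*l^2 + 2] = 72*l^2 + 6*l + 18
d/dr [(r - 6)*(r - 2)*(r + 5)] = 3*r^2 - 6*r - 28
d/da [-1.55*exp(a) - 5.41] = -1.55*exp(a)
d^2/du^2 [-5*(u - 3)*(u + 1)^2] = 10 - 30*u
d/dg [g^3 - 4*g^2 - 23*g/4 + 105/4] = 3*g^2 - 8*g - 23/4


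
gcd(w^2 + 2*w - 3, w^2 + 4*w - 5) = w - 1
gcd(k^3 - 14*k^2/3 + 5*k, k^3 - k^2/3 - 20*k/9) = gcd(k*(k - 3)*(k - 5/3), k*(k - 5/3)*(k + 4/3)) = k^2 - 5*k/3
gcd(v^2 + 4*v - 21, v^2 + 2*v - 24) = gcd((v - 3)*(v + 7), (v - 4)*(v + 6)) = 1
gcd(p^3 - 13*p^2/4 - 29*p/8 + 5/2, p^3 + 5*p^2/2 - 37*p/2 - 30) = p - 4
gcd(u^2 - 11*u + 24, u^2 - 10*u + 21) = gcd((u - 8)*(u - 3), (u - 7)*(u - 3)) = u - 3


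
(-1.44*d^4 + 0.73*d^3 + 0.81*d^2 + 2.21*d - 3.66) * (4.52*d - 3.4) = -6.5088*d^5 + 8.1956*d^4 + 1.1792*d^3 + 7.2352*d^2 - 24.0572*d + 12.444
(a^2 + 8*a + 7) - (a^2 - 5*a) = 13*a + 7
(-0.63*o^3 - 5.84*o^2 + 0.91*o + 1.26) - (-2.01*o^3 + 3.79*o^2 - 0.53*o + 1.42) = 1.38*o^3 - 9.63*o^2 + 1.44*o - 0.16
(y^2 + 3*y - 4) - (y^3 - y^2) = -y^3 + 2*y^2 + 3*y - 4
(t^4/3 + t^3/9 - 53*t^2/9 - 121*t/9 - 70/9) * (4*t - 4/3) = 4*t^5/3 - 640*t^3/27 - 1240*t^2/27 - 356*t/27 + 280/27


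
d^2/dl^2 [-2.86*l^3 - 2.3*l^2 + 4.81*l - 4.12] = -17.16*l - 4.6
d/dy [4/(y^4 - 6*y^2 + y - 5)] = 4*(-4*y^3 + 12*y - 1)/(y^4 - 6*y^2 + y - 5)^2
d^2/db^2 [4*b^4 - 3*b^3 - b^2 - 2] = 48*b^2 - 18*b - 2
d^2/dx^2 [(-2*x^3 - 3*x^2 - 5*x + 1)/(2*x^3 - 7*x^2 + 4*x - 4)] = 2*(-40*x^6 - 12*x^5 + 210*x^4 - 545*x^3 + 279*x^2 + 264*x - 140)/(8*x^9 - 84*x^8 + 342*x^7 - 727*x^6 + 1020*x^5 - 1116*x^4 + 832*x^3 - 528*x^2 + 192*x - 64)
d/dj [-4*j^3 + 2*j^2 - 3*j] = -12*j^2 + 4*j - 3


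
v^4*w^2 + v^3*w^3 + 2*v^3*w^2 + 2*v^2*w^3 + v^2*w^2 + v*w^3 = v*(v + w)*(v*w + w)^2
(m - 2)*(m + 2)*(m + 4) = m^3 + 4*m^2 - 4*m - 16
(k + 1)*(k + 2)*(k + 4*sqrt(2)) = k^3 + 3*k^2 + 4*sqrt(2)*k^2 + 2*k + 12*sqrt(2)*k + 8*sqrt(2)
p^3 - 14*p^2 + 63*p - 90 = (p - 6)*(p - 5)*(p - 3)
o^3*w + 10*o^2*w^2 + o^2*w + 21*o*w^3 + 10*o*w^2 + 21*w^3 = (o + 3*w)*(o + 7*w)*(o*w + w)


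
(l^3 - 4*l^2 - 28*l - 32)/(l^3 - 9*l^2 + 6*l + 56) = (l^2 - 6*l - 16)/(l^2 - 11*l + 28)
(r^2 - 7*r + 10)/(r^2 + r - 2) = (r^2 - 7*r + 10)/(r^2 + r - 2)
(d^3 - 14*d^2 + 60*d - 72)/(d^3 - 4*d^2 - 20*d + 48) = (d - 6)/(d + 4)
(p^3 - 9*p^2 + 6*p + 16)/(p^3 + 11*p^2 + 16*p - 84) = (p^2 - 7*p - 8)/(p^2 + 13*p + 42)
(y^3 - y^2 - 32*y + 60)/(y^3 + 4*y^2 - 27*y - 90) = (y - 2)/(y + 3)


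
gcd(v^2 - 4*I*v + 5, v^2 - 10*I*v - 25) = v - 5*I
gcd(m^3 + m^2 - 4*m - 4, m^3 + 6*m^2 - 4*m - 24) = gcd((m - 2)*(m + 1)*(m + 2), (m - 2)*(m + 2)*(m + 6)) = m^2 - 4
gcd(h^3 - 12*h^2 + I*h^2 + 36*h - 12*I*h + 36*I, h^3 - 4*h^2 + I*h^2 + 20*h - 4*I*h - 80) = 1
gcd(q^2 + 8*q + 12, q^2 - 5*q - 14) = q + 2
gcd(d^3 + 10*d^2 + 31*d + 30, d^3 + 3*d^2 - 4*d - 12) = d^2 + 5*d + 6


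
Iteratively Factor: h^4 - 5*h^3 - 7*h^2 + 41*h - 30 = (h + 3)*(h^3 - 8*h^2 + 17*h - 10) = (h - 1)*(h + 3)*(h^2 - 7*h + 10) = (h - 2)*(h - 1)*(h + 3)*(h - 5)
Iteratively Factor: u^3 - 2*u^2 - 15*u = (u)*(u^2 - 2*u - 15) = u*(u + 3)*(u - 5)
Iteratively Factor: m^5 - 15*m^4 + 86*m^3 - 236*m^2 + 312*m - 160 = (m - 2)*(m^4 - 13*m^3 + 60*m^2 - 116*m + 80) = (m - 5)*(m - 2)*(m^3 - 8*m^2 + 20*m - 16) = (m - 5)*(m - 2)^2*(m^2 - 6*m + 8) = (m - 5)*(m - 4)*(m - 2)^2*(m - 2)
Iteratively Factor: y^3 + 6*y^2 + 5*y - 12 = (y + 4)*(y^2 + 2*y - 3) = (y + 3)*(y + 4)*(y - 1)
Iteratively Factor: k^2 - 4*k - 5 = (k + 1)*(k - 5)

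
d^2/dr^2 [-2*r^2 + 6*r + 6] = -4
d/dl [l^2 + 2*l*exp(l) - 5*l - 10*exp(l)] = 2*l*exp(l) + 2*l - 8*exp(l) - 5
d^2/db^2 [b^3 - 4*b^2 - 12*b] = 6*b - 8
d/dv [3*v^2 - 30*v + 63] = 6*v - 30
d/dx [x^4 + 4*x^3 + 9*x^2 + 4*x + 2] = 4*x^3 + 12*x^2 + 18*x + 4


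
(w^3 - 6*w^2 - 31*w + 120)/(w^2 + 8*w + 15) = (w^2 - 11*w + 24)/(w + 3)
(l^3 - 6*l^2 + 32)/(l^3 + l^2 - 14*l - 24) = (l - 4)/(l + 3)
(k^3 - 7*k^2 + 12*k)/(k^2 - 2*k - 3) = k*(k - 4)/(k + 1)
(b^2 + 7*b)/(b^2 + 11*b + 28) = b/(b + 4)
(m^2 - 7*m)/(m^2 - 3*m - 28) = m/(m + 4)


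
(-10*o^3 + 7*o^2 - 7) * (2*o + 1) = -20*o^4 + 4*o^3 + 7*o^2 - 14*o - 7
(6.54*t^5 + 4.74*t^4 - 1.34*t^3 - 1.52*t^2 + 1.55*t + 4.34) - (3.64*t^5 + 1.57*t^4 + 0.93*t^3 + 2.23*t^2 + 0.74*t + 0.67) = 2.9*t^5 + 3.17*t^4 - 2.27*t^3 - 3.75*t^2 + 0.81*t + 3.67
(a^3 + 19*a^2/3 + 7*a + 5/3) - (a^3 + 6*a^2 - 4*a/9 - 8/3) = a^2/3 + 67*a/9 + 13/3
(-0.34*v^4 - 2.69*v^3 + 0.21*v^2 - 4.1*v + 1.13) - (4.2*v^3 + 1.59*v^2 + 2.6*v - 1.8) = -0.34*v^4 - 6.89*v^3 - 1.38*v^2 - 6.7*v + 2.93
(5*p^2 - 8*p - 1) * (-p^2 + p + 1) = -5*p^4 + 13*p^3 - 2*p^2 - 9*p - 1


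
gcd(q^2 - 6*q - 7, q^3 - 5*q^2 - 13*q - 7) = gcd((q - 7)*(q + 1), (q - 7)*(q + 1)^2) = q^2 - 6*q - 7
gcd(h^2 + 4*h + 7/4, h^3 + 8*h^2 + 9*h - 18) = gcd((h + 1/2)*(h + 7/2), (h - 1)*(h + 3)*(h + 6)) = 1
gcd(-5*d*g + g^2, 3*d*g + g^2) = g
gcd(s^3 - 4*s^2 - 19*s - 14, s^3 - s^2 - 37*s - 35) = s^2 - 6*s - 7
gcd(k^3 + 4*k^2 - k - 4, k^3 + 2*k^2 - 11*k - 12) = k^2 + 5*k + 4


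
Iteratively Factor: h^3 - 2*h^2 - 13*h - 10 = (h + 2)*(h^2 - 4*h - 5) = (h - 5)*(h + 2)*(h + 1)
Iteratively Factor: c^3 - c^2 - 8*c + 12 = (c - 2)*(c^2 + c - 6) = (c - 2)*(c + 3)*(c - 2)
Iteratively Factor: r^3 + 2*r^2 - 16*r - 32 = (r + 4)*(r^2 - 2*r - 8) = (r + 2)*(r + 4)*(r - 4)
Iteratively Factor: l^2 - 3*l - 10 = (l + 2)*(l - 5)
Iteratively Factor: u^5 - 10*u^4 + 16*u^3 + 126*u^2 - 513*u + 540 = (u - 3)*(u^4 - 7*u^3 - 5*u^2 + 111*u - 180) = (u - 3)*(u + 4)*(u^3 - 11*u^2 + 39*u - 45) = (u - 3)^2*(u + 4)*(u^2 - 8*u + 15) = (u - 3)^3*(u + 4)*(u - 5)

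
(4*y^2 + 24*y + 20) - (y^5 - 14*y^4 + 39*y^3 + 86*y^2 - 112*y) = -y^5 + 14*y^4 - 39*y^3 - 82*y^2 + 136*y + 20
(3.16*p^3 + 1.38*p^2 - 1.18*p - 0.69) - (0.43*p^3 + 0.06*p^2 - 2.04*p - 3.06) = 2.73*p^3 + 1.32*p^2 + 0.86*p + 2.37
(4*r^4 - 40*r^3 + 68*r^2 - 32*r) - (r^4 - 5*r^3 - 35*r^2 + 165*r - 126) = 3*r^4 - 35*r^3 + 103*r^2 - 197*r + 126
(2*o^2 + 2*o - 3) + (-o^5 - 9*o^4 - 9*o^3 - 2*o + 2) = -o^5 - 9*o^4 - 9*o^3 + 2*o^2 - 1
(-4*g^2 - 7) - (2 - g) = -4*g^2 + g - 9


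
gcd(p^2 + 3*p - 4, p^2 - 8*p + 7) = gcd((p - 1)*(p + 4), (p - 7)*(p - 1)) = p - 1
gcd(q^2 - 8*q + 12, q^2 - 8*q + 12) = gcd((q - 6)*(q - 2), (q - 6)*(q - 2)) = q^2 - 8*q + 12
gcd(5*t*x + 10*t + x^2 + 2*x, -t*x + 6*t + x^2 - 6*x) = 1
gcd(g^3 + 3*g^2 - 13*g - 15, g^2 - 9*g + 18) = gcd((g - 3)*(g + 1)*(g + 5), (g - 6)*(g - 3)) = g - 3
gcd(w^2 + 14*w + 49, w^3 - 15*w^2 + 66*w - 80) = 1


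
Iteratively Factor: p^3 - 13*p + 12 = (p - 3)*(p^2 + 3*p - 4) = (p - 3)*(p - 1)*(p + 4)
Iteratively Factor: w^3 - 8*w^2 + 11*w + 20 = (w - 4)*(w^2 - 4*w - 5) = (w - 5)*(w - 4)*(w + 1)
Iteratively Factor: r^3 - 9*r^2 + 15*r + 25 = (r - 5)*(r^2 - 4*r - 5) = (r - 5)*(r + 1)*(r - 5)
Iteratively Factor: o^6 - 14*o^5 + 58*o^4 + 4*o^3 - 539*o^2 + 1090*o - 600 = (o - 2)*(o^5 - 12*o^4 + 34*o^3 + 72*o^2 - 395*o + 300) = (o - 2)*(o + 3)*(o^4 - 15*o^3 + 79*o^2 - 165*o + 100) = (o - 5)*(o - 2)*(o + 3)*(o^3 - 10*o^2 + 29*o - 20) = (o - 5)^2*(o - 2)*(o + 3)*(o^2 - 5*o + 4) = (o - 5)^2*(o - 4)*(o - 2)*(o + 3)*(o - 1)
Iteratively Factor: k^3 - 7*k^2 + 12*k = (k - 4)*(k^2 - 3*k) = (k - 4)*(k - 3)*(k)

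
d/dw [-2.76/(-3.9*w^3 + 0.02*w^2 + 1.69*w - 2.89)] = (-32.292*w^2 + 0.1104*w + 4.6644)/(3.9*w^3 - 0.02*w^2 - 1.69*w + 2.89)^2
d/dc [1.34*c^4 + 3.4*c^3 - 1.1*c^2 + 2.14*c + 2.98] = 5.36*c^3 + 10.2*c^2 - 2.2*c + 2.14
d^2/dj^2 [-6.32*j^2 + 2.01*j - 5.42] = -12.6400000000000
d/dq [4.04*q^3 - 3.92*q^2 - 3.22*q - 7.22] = 12.12*q^2 - 7.84*q - 3.22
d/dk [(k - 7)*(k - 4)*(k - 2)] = 3*k^2 - 26*k + 50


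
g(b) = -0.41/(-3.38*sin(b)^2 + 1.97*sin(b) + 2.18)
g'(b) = -0.41*(6.76*sin(b)*cos(b) - 1.97*cos(b))/(-3.38*sin(b)^2 + 1.97*sin(b) + 2.18)^2 = (0.8077 - 2.7716*sin(b))*cos(b)/(-3.38*sin(b)^2 + 1.97*sin(b) + 2.18)^2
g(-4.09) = -0.26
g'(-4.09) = 0.35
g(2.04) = -0.33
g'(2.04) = 0.48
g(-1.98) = 0.17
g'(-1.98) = -0.22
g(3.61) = -0.68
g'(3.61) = -5.07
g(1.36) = -0.47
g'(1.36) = -0.52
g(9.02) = -0.17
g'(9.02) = 0.04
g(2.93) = -0.17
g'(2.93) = -0.04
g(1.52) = -0.53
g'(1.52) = -0.17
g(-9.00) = -0.52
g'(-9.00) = -2.82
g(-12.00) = -0.18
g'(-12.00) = -0.11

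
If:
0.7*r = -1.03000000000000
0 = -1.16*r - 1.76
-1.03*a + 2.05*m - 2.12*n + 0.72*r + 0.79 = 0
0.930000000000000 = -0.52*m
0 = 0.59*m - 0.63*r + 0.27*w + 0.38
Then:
No Solution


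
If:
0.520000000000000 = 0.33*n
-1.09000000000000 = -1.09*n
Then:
No Solution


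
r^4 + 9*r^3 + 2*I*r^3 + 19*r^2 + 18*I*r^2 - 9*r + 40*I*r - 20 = (r + 4)*(r + 5)*(r + I)^2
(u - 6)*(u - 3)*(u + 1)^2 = u^4 - 7*u^3 + u^2 + 27*u + 18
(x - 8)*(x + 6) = x^2 - 2*x - 48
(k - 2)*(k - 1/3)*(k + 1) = k^3 - 4*k^2/3 - 5*k/3 + 2/3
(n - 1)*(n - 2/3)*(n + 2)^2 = n^4 + 7*n^3/3 - 2*n^2 - 4*n + 8/3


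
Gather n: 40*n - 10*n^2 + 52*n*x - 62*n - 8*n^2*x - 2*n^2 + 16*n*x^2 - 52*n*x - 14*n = n^2*(-8*x - 12) + n*(16*x^2 - 36)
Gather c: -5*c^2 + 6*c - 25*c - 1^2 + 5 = -5*c^2 - 19*c + 4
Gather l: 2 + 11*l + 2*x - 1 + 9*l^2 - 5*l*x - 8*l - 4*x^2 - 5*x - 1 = 9*l^2 + l*(3 - 5*x) - 4*x^2 - 3*x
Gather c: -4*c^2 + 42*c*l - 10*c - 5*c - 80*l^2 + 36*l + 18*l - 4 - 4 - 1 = -4*c^2 + c*(42*l - 15) - 80*l^2 + 54*l - 9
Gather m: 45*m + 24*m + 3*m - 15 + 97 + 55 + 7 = 72*m + 144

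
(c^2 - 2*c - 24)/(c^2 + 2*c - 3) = (c^2 - 2*c - 24)/(c^2 + 2*c - 3)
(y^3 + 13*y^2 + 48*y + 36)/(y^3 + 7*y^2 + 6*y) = (y + 6)/y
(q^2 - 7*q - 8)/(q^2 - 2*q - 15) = (-q^2 + 7*q + 8)/(-q^2 + 2*q + 15)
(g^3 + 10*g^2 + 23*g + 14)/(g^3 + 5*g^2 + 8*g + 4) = (g + 7)/(g + 2)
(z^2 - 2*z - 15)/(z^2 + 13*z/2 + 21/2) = 2*(z - 5)/(2*z + 7)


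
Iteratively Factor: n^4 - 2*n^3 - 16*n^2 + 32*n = (n - 2)*(n^3 - 16*n) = n*(n - 2)*(n^2 - 16) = n*(n - 4)*(n - 2)*(n + 4)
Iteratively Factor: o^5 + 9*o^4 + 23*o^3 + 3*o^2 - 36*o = (o + 4)*(o^4 + 5*o^3 + 3*o^2 - 9*o) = (o + 3)*(o + 4)*(o^3 + 2*o^2 - 3*o) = (o + 3)^2*(o + 4)*(o^2 - o) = (o - 1)*(o + 3)^2*(o + 4)*(o)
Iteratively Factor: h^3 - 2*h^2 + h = (h - 1)*(h^2 - h) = (h - 1)^2*(h)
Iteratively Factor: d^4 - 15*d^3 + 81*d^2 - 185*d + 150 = (d - 5)*(d^3 - 10*d^2 + 31*d - 30) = (d - 5)*(d - 3)*(d^2 - 7*d + 10) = (d - 5)^2*(d - 3)*(d - 2)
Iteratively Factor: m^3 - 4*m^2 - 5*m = (m + 1)*(m^2 - 5*m) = m*(m + 1)*(m - 5)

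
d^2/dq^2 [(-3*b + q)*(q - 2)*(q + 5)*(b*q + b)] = 2*b*(-9*b*q - 12*b + 6*q^2 + 12*q - 7)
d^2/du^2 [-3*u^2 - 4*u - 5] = -6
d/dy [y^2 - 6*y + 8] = 2*y - 6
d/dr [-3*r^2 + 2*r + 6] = 2 - 6*r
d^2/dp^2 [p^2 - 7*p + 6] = 2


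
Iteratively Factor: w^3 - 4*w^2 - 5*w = (w - 5)*(w^2 + w) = (w - 5)*(w + 1)*(w)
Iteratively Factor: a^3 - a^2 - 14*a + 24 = (a + 4)*(a^2 - 5*a + 6) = (a - 2)*(a + 4)*(a - 3)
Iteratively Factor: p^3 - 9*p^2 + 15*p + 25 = (p - 5)*(p^2 - 4*p - 5) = (p - 5)^2*(p + 1)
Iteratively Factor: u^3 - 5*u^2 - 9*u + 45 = (u - 5)*(u^2 - 9) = (u - 5)*(u + 3)*(u - 3)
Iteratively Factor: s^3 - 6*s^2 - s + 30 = (s - 3)*(s^2 - 3*s - 10) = (s - 5)*(s - 3)*(s + 2)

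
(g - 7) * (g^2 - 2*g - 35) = g^3 - 9*g^2 - 21*g + 245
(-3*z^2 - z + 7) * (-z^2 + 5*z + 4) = 3*z^4 - 14*z^3 - 24*z^2 + 31*z + 28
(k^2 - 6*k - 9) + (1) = k^2 - 6*k - 8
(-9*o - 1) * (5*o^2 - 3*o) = -45*o^3 + 22*o^2 + 3*o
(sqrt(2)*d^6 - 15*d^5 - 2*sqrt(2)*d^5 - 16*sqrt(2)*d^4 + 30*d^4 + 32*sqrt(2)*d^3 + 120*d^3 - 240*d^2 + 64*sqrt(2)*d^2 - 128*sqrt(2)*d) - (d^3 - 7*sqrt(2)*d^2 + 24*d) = sqrt(2)*d^6 - 15*d^5 - 2*sqrt(2)*d^5 - 16*sqrt(2)*d^4 + 30*d^4 + 32*sqrt(2)*d^3 + 119*d^3 - 240*d^2 + 71*sqrt(2)*d^2 - 128*sqrt(2)*d - 24*d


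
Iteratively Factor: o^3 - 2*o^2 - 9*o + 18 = (o + 3)*(o^2 - 5*o + 6) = (o - 3)*(o + 3)*(o - 2)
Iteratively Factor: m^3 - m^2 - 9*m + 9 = (m - 1)*(m^2 - 9) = (m - 3)*(m - 1)*(m + 3)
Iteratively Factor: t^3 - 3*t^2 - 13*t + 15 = (t + 3)*(t^2 - 6*t + 5) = (t - 1)*(t + 3)*(t - 5)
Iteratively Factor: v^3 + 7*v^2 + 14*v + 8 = (v + 1)*(v^2 + 6*v + 8) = (v + 1)*(v + 4)*(v + 2)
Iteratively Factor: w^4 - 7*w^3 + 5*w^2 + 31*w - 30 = (w + 2)*(w^3 - 9*w^2 + 23*w - 15) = (w - 1)*(w + 2)*(w^2 - 8*w + 15) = (w - 5)*(w - 1)*(w + 2)*(w - 3)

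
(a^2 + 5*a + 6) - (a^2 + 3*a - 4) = 2*a + 10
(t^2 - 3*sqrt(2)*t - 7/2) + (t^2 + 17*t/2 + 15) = 2*t^2 - 3*sqrt(2)*t + 17*t/2 + 23/2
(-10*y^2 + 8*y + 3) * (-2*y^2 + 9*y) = 20*y^4 - 106*y^3 + 66*y^2 + 27*y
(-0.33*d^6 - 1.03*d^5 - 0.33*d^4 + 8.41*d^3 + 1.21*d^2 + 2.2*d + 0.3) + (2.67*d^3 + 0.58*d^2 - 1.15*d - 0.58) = -0.33*d^6 - 1.03*d^5 - 0.33*d^4 + 11.08*d^3 + 1.79*d^2 + 1.05*d - 0.28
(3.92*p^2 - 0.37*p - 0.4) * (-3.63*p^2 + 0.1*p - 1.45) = -14.2296*p^4 + 1.7351*p^3 - 4.269*p^2 + 0.4965*p + 0.58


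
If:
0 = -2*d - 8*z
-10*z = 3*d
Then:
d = 0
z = 0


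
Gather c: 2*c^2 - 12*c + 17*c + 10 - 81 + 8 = 2*c^2 + 5*c - 63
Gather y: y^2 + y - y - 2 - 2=y^2 - 4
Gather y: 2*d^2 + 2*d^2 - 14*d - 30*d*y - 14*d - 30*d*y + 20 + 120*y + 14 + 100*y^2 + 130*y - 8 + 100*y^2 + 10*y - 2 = 4*d^2 - 28*d + 200*y^2 + y*(260 - 60*d) + 24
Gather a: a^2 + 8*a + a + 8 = a^2 + 9*a + 8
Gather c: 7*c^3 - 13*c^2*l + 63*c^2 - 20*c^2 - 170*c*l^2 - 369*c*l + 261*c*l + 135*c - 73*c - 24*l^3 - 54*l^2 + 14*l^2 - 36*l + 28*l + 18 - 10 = 7*c^3 + c^2*(43 - 13*l) + c*(-170*l^2 - 108*l + 62) - 24*l^3 - 40*l^2 - 8*l + 8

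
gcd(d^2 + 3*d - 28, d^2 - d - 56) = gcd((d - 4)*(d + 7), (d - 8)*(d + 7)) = d + 7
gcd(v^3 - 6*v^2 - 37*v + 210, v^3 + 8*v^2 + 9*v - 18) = v + 6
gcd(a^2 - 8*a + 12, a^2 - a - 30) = a - 6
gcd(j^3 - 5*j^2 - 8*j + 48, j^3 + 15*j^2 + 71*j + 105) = j + 3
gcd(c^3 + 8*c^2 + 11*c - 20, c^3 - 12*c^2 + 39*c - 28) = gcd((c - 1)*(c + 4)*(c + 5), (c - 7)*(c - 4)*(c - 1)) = c - 1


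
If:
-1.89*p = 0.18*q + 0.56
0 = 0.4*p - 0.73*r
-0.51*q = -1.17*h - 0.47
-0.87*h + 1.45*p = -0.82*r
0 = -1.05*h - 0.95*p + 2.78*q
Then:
No Solution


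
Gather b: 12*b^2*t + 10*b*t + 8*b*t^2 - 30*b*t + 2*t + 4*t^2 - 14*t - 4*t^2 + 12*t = 12*b^2*t + b*(8*t^2 - 20*t)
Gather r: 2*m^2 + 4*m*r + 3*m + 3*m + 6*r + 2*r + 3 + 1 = 2*m^2 + 6*m + r*(4*m + 8) + 4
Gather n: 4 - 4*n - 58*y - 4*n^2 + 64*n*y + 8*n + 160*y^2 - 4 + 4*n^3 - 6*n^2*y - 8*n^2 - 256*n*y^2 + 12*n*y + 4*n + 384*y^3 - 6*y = 4*n^3 + n^2*(-6*y - 12) + n*(-256*y^2 + 76*y + 8) + 384*y^3 + 160*y^2 - 64*y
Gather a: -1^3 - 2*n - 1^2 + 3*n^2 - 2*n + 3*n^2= 6*n^2 - 4*n - 2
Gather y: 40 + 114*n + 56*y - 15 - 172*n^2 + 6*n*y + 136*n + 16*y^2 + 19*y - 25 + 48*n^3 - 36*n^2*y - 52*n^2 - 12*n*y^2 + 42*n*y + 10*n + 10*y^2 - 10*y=48*n^3 - 224*n^2 + 260*n + y^2*(26 - 12*n) + y*(-36*n^2 + 48*n + 65)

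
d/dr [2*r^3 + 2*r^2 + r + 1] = 6*r^2 + 4*r + 1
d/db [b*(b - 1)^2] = (b - 1)*(3*b - 1)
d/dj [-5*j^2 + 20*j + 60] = 20 - 10*j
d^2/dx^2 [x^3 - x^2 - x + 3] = 6*x - 2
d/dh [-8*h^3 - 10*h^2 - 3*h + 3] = -24*h^2 - 20*h - 3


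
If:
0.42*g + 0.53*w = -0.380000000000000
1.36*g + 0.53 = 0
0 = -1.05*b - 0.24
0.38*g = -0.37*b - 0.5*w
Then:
No Solution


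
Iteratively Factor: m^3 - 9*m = (m)*(m^2 - 9) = m*(m - 3)*(m + 3)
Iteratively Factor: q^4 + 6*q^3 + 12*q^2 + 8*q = (q + 2)*(q^3 + 4*q^2 + 4*q) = q*(q + 2)*(q^2 + 4*q + 4) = q*(q + 2)^2*(q + 2)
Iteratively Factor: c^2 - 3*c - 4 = (c - 4)*(c + 1)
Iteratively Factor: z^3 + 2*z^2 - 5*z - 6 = (z + 1)*(z^2 + z - 6) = (z + 1)*(z + 3)*(z - 2)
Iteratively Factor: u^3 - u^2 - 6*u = (u + 2)*(u^2 - 3*u) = u*(u + 2)*(u - 3)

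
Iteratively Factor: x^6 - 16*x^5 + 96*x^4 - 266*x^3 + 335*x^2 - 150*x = (x)*(x^5 - 16*x^4 + 96*x^3 - 266*x^2 + 335*x - 150) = x*(x - 1)*(x^4 - 15*x^3 + 81*x^2 - 185*x + 150) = x*(x - 3)*(x - 1)*(x^3 - 12*x^2 + 45*x - 50) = x*(x - 5)*(x - 3)*(x - 1)*(x^2 - 7*x + 10) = x*(x - 5)^2*(x - 3)*(x - 1)*(x - 2)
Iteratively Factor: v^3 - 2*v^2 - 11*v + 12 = (v + 3)*(v^2 - 5*v + 4) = (v - 4)*(v + 3)*(v - 1)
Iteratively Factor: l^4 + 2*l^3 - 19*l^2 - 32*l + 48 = (l + 4)*(l^3 - 2*l^2 - 11*l + 12) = (l + 3)*(l + 4)*(l^2 - 5*l + 4) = (l - 4)*(l + 3)*(l + 4)*(l - 1)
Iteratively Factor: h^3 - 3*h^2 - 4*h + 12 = (h - 2)*(h^2 - h - 6) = (h - 2)*(h + 2)*(h - 3)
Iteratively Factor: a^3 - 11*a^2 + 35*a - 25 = (a - 5)*(a^2 - 6*a + 5) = (a - 5)*(a - 1)*(a - 5)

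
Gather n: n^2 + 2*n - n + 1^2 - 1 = n^2 + n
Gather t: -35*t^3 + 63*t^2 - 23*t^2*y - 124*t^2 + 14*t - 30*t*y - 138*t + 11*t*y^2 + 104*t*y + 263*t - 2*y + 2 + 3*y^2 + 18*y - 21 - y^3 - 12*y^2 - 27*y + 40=-35*t^3 + t^2*(-23*y - 61) + t*(11*y^2 + 74*y + 139) - y^3 - 9*y^2 - 11*y + 21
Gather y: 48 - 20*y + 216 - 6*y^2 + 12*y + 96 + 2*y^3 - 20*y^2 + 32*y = 2*y^3 - 26*y^2 + 24*y + 360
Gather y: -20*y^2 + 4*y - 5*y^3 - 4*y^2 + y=-5*y^3 - 24*y^2 + 5*y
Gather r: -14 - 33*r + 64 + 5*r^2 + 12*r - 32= 5*r^2 - 21*r + 18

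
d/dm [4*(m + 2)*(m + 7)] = 8*m + 36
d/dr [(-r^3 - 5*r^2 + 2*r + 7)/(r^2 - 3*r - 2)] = (-r^4 + 6*r^3 + 19*r^2 + 6*r + 17)/(r^4 - 6*r^3 + 5*r^2 + 12*r + 4)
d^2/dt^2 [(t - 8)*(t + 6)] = 2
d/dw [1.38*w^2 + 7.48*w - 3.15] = 2.76*w + 7.48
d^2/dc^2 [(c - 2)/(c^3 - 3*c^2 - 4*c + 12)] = 2*(3*c^2 - 3*c + 7)/(c^6 - 3*c^5 - 15*c^4 + 35*c^3 + 90*c^2 - 108*c - 216)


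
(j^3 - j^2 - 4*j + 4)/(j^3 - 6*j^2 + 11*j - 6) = (j + 2)/(j - 3)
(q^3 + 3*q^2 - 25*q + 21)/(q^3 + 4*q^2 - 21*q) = (q - 1)/q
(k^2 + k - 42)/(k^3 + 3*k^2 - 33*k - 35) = (k - 6)/(k^2 - 4*k - 5)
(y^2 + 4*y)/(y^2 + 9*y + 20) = y/(y + 5)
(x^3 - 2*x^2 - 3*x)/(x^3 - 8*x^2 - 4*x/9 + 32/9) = 9*x*(x^2 - 2*x - 3)/(9*x^3 - 72*x^2 - 4*x + 32)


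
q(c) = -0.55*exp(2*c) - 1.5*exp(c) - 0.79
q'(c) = -1.1*exp(2*c) - 1.5*exp(c) = (-1.1*exp(c) - 1.5)*exp(c)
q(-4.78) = -0.80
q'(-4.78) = -0.01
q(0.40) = -4.25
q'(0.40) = -4.69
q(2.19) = -58.10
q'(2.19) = -101.22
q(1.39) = -15.68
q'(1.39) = -23.75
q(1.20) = -11.83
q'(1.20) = -17.11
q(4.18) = -2448.82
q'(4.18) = -4798.01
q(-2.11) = -0.98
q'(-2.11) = -0.20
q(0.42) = -4.35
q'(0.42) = -4.83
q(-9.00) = -0.79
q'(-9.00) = 0.00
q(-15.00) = -0.79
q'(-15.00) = 0.00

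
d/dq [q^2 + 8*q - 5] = 2*q + 8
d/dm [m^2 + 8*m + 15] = 2*m + 8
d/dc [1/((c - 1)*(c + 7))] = 2*(-c - 3)/(c^4 + 12*c^3 + 22*c^2 - 84*c + 49)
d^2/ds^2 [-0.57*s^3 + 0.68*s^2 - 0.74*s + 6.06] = 1.36 - 3.42*s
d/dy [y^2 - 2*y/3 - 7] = 2*y - 2/3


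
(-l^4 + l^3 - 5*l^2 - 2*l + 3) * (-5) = 5*l^4 - 5*l^3 + 25*l^2 + 10*l - 15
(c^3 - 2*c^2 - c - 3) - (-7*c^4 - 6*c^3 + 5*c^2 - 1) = 7*c^4 + 7*c^3 - 7*c^2 - c - 2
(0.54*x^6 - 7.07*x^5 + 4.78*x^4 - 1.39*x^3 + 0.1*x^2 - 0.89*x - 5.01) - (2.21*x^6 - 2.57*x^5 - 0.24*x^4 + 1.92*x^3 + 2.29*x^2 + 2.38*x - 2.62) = -1.67*x^6 - 4.5*x^5 + 5.02*x^4 - 3.31*x^3 - 2.19*x^2 - 3.27*x - 2.39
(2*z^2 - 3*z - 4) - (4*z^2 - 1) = -2*z^2 - 3*z - 3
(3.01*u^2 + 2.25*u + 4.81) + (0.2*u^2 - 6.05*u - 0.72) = 3.21*u^2 - 3.8*u + 4.09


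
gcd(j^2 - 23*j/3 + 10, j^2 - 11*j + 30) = j - 6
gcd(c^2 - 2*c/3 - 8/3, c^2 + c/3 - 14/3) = c - 2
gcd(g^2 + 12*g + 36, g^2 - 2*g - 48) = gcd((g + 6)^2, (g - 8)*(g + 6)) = g + 6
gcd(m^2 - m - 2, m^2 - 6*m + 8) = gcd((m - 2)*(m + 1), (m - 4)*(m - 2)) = m - 2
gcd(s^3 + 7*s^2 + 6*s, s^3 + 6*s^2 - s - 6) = s^2 + 7*s + 6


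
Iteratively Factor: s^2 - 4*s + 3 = (s - 3)*(s - 1)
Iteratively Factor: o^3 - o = (o + 1)*(o^2 - o) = o*(o + 1)*(o - 1)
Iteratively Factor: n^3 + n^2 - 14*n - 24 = (n + 2)*(n^2 - n - 12) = (n - 4)*(n + 2)*(n + 3)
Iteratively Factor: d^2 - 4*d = (d - 4)*(d)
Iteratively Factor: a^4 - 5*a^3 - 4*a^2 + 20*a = (a - 2)*(a^3 - 3*a^2 - 10*a) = (a - 5)*(a - 2)*(a^2 + 2*a) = (a - 5)*(a - 2)*(a + 2)*(a)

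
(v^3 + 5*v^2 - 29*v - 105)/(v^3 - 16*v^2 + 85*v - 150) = (v^2 + 10*v + 21)/(v^2 - 11*v + 30)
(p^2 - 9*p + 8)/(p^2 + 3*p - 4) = (p - 8)/(p + 4)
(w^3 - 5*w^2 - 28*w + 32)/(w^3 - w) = (w^2 - 4*w - 32)/(w*(w + 1))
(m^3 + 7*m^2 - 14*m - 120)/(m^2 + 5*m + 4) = (m^3 + 7*m^2 - 14*m - 120)/(m^2 + 5*m + 4)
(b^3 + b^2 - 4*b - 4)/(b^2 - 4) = b + 1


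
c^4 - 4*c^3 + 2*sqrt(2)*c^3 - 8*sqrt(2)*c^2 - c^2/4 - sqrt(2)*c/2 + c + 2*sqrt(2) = (c - 4)*(c - 1/2)*(c + 1/2)*(c + 2*sqrt(2))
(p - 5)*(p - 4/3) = p^2 - 19*p/3 + 20/3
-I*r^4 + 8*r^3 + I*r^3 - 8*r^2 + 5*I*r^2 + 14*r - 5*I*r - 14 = (r - I)*(r + 2*I)*(r + 7*I)*(-I*r + I)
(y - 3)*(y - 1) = y^2 - 4*y + 3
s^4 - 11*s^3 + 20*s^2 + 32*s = s*(s - 8)*(s - 4)*(s + 1)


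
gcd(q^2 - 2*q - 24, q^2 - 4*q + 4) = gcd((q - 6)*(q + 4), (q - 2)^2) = 1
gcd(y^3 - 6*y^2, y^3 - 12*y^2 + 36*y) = y^2 - 6*y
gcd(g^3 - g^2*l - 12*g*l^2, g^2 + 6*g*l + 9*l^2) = g + 3*l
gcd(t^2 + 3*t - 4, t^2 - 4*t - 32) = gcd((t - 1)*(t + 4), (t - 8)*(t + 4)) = t + 4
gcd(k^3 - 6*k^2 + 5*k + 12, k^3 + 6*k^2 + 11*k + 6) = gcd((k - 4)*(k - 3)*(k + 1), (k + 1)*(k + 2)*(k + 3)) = k + 1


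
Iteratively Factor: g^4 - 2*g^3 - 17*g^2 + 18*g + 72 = (g - 3)*(g^3 + g^2 - 14*g - 24) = (g - 3)*(g + 3)*(g^2 - 2*g - 8) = (g - 4)*(g - 3)*(g + 3)*(g + 2)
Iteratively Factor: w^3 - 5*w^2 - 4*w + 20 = (w - 2)*(w^2 - 3*w - 10) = (w - 2)*(w + 2)*(w - 5)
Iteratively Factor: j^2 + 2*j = (j + 2)*(j)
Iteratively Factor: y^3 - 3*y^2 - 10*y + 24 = (y + 3)*(y^2 - 6*y + 8) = (y - 2)*(y + 3)*(y - 4)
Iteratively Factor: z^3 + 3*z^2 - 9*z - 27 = (z + 3)*(z^2 - 9) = (z + 3)^2*(z - 3)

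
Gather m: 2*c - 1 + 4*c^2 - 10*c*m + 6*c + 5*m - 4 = 4*c^2 + 8*c + m*(5 - 10*c) - 5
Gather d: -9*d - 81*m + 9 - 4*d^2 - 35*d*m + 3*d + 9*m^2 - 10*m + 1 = -4*d^2 + d*(-35*m - 6) + 9*m^2 - 91*m + 10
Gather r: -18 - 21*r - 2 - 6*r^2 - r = -6*r^2 - 22*r - 20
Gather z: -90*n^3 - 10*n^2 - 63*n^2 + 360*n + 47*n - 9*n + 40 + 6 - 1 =-90*n^3 - 73*n^2 + 398*n + 45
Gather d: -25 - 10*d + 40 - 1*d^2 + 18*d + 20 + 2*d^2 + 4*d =d^2 + 12*d + 35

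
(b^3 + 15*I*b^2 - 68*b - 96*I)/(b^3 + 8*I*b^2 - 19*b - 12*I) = (b + 8*I)/(b + I)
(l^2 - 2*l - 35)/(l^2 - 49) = (l + 5)/(l + 7)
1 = 1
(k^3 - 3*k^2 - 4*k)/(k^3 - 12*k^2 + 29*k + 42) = k*(k - 4)/(k^2 - 13*k + 42)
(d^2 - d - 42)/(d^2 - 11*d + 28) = (d + 6)/(d - 4)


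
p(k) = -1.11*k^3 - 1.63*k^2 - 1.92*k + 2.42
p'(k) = -3.33*k^2 - 3.26*k - 1.92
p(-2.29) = 11.60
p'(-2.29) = -11.92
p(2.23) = -22.28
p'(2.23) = -25.75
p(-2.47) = 13.94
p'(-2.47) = -14.18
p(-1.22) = 4.35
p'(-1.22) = -2.90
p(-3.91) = 51.36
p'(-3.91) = -40.08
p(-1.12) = 4.09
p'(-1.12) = -2.45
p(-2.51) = 14.52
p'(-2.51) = -14.72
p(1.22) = -4.36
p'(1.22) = -10.85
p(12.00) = -2173.42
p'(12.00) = -520.56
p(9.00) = -956.08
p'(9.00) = -300.99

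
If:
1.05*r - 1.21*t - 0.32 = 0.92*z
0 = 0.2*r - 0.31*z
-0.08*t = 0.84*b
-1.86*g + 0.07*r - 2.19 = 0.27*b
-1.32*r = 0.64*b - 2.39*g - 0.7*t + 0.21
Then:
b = 0.15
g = -1.33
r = -3.48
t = -1.58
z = -2.24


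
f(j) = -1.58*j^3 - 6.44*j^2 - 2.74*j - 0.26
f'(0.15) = -4.78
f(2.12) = -50.07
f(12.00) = -3690.74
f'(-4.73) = -47.87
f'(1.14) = -23.58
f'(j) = -4.74*j^2 - 12.88*j - 2.74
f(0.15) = -0.82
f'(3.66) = -113.38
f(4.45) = -279.21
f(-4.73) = 35.82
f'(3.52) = -106.81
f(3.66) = -174.02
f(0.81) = -7.54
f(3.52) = -158.61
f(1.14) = -14.09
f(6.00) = -589.82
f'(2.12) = -51.35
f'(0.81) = -16.28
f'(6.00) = -250.66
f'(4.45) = -153.92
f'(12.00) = -839.86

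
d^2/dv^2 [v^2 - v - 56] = 2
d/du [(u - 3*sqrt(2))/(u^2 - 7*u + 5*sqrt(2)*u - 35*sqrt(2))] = (u^2 - 7*u + 5*sqrt(2)*u - (u - 3*sqrt(2))*(2*u - 7 + 5*sqrt(2)) - 35*sqrt(2))/(u^2 - 7*u + 5*sqrt(2)*u - 35*sqrt(2))^2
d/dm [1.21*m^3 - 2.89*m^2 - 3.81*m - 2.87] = 3.63*m^2 - 5.78*m - 3.81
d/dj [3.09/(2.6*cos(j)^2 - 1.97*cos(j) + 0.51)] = (16.068*cos(j) - 6.0873)*sin(j)/(2.6*cos(j)^2 - 1.97*cos(j) + 0.51)^2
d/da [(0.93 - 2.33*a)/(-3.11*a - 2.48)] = (26.965877*a + 21.503336)/(3.11*a + 2.48)^3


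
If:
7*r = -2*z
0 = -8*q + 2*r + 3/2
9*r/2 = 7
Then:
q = 83/144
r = 14/9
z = -49/9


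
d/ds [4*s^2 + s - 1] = 8*s + 1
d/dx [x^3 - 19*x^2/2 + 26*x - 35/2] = 3*x^2 - 19*x + 26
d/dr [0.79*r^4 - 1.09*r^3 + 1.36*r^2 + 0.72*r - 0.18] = 3.16*r^3 - 3.27*r^2 + 2.72*r + 0.72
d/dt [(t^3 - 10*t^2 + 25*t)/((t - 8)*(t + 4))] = (t^4 - 8*t^3 - 81*t^2 + 640*t - 800)/(t^4 - 8*t^3 - 48*t^2 + 256*t + 1024)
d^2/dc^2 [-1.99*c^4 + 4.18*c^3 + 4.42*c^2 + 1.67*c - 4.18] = -23.88*c^2 + 25.08*c + 8.84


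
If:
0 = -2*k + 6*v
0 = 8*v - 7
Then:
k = 21/8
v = 7/8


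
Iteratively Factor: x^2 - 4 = (x - 2)*(x + 2)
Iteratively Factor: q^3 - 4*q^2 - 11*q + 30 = (q - 2)*(q^2 - 2*q - 15) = (q - 5)*(q - 2)*(q + 3)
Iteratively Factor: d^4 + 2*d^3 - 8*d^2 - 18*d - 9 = (d + 1)*(d^3 + d^2 - 9*d - 9) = (d - 3)*(d + 1)*(d^2 + 4*d + 3) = (d - 3)*(d + 1)*(d + 3)*(d + 1)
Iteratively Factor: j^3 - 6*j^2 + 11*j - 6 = (j - 2)*(j^2 - 4*j + 3) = (j - 3)*(j - 2)*(j - 1)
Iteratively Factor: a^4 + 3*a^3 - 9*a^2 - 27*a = (a)*(a^3 + 3*a^2 - 9*a - 27) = a*(a - 3)*(a^2 + 6*a + 9) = a*(a - 3)*(a + 3)*(a + 3)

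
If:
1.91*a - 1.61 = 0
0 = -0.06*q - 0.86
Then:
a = 0.84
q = -14.33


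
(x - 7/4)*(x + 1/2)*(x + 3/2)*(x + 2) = x^4 + 9*x^3/4 - 9*x^2/4 - 109*x/16 - 21/8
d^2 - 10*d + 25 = (d - 5)^2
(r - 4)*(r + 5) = r^2 + r - 20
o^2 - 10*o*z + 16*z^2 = (o - 8*z)*(o - 2*z)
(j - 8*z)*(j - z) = j^2 - 9*j*z + 8*z^2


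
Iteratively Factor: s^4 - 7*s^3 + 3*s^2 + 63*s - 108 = (s - 3)*(s^3 - 4*s^2 - 9*s + 36) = (s - 4)*(s - 3)*(s^2 - 9) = (s - 4)*(s - 3)*(s + 3)*(s - 3)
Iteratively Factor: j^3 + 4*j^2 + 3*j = (j)*(j^2 + 4*j + 3) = j*(j + 3)*(j + 1)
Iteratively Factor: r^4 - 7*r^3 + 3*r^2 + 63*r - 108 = (r - 3)*(r^3 - 4*r^2 - 9*r + 36) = (r - 4)*(r - 3)*(r^2 - 9) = (r - 4)*(r - 3)^2*(r + 3)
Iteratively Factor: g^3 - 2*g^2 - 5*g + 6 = (g + 2)*(g^2 - 4*g + 3) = (g - 1)*(g + 2)*(g - 3)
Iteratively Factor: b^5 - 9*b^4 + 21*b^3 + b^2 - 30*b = (b + 1)*(b^4 - 10*b^3 + 31*b^2 - 30*b) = (b - 3)*(b + 1)*(b^3 - 7*b^2 + 10*b) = (b - 5)*(b - 3)*(b + 1)*(b^2 - 2*b) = b*(b - 5)*(b - 3)*(b + 1)*(b - 2)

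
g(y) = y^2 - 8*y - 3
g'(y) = 2*y - 8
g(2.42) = -16.50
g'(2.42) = -3.16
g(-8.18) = 129.35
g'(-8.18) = -24.36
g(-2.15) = 18.82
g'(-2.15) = -12.30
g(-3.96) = 44.36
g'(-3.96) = -15.92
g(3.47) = -18.72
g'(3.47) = -1.06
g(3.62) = -18.86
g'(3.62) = -0.76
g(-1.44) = 10.59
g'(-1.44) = -10.88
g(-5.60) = 73.16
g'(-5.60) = -19.20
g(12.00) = 45.00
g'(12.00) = 16.00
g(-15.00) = 342.00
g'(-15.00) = -38.00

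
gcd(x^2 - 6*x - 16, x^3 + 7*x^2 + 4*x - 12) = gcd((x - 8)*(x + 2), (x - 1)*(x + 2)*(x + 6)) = x + 2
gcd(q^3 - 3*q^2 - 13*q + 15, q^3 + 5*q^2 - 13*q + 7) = q - 1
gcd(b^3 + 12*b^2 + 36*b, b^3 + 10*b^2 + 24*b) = b^2 + 6*b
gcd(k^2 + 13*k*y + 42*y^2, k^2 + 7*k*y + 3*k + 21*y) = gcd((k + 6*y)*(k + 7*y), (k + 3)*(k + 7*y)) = k + 7*y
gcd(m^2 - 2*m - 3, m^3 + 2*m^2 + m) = m + 1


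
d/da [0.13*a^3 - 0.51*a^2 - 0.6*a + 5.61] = 0.39*a^2 - 1.02*a - 0.6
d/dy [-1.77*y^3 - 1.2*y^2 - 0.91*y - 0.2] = -5.31*y^2 - 2.4*y - 0.91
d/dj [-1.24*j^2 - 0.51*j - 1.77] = -2.48*j - 0.51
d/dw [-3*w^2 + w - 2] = 1 - 6*w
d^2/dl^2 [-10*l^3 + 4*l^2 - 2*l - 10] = 8 - 60*l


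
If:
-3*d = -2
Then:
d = 2/3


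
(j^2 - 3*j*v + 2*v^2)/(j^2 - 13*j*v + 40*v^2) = (j^2 - 3*j*v + 2*v^2)/(j^2 - 13*j*v + 40*v^2)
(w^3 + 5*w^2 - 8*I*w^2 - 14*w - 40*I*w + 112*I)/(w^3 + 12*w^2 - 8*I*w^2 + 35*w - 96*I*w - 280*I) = (w - 2)/(w + 5)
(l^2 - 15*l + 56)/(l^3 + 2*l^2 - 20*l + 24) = (l^2 - 15*l + 56)/(l^3 + 2*l^2 - 20*l + 24)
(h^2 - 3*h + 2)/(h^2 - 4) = (h - 1)/(h + 2)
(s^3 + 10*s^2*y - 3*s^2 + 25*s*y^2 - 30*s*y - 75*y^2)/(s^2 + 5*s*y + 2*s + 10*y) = (s^2 + 5*s*y - 3*s - 15*y)/(s + 2)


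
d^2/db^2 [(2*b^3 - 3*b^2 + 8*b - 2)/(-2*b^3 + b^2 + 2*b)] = 4*(4*b^6 - 60*b^5 + 66*b^4 - 43*b^3 - 9*b^2 + 6*b + 4)/(b^3*(8*b^6 - 12*b^5 - 18*b^4 + 23*b^3 + 18*b^2 - 12*b - 8))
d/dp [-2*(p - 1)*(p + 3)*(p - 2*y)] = -6*p^2 + 8*p*y - 8*p + 8*y + 6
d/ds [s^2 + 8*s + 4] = 2*s + 8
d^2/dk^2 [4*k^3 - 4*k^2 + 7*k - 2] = 24*k - 8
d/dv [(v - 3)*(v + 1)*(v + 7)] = 3*v^2 + 10*v - 17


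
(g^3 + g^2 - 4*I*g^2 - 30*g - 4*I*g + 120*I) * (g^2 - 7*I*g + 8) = g^5 + g^4 - 11*I*g^4 - 50*g^3 - 11*I*g^3 - 20*g^2 + 298*I*g^2 + 600*g - 32*I*g + 960*I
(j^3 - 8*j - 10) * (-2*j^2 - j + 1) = -2*j^5 - j^4 + 17*j^3 + 28*j^2 + 2*j - 10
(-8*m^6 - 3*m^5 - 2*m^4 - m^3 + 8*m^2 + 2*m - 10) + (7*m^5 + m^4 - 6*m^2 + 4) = -8*m^6 + 4*m^5 - m^4 - m^3 + 2*m^2 + 2*m - 6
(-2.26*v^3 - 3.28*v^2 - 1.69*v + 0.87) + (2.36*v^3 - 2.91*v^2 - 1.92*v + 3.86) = 0.1*v^3 - 6.19*v^2 - 3.61*v + 4.73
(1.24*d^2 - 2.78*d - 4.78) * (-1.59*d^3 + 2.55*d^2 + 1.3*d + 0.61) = -1.9716*d^5 + 7.5822*d^4 + 2.1232*d^3 - 15.0466*d^2 - 7.9098*d - 2.9158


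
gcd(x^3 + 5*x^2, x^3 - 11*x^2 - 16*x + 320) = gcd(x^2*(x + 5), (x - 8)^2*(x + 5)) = x + 5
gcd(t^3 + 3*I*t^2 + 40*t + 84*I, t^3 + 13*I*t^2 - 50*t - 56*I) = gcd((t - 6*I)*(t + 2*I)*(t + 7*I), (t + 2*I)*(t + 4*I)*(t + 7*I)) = t^2 + 9*I*t - 14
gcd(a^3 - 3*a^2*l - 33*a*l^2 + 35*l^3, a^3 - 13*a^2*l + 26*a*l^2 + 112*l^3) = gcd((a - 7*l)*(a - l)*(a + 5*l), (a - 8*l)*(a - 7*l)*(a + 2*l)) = a - 7*l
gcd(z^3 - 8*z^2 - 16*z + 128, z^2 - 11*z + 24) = z - 8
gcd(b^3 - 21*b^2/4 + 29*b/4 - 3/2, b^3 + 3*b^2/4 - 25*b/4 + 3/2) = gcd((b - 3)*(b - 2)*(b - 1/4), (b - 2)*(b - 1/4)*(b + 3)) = b^2 - 9*b/4 + 1/2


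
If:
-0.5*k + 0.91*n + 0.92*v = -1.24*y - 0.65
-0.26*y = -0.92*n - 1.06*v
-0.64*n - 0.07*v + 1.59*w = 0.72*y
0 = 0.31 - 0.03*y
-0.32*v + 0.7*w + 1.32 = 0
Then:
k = 29.97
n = -7.25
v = 8.83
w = 2.15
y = 10.33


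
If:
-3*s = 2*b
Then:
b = -3*s/2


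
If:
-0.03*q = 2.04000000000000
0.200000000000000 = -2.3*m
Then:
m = -0.09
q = -68.00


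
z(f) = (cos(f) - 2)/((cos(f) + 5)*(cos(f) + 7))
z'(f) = (cos(f) - 2)*sin(f)/((cos(f) + 5)*(cos(f) + 7)^2) + (cos(f) - 2)*sin(f)/((cos(f) + 5)^2*(cos(f) + 7)) - sin(f)/((cos(f) + 5)*(cos(f) + 7)) = (cos(f)^2 - 4*cos(f) - 59)*sin(f)/((cos(f) + 5)^2*(cos(f) + 7)^2)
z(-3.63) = -0.11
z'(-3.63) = -0.04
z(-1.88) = -0.07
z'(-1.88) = 0.06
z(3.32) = -0.12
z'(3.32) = 0.02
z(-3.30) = -0.12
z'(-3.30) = -0.01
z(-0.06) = -0.02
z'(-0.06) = 0.00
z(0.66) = -0.03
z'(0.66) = -0.02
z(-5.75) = -0.02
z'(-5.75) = -0.01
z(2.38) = -0.10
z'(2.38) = -0.05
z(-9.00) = -0.12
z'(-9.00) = 0.04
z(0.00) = -0.02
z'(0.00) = 0.00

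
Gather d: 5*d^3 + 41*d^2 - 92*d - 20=5*d^3 + 41*d^2 - 92*d - 20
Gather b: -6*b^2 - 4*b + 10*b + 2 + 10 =-6*b^2 + 6*b + 12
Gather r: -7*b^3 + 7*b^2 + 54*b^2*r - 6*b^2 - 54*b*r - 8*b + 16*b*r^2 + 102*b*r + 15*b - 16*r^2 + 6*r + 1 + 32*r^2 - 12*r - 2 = -7*b^3 + b^2 + 7*b + r^2*(16*b + 16) + r*(54*b^2 + 48*b - 6) - 1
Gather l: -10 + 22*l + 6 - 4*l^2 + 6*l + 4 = -4*l^2 + 28*l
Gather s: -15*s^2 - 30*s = -15*s^2 - 30*s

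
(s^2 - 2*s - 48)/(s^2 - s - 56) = (s + 6)/(s + 7)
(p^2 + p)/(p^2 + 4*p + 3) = p/(p + 3)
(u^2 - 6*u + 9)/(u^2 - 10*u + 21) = (u - 3)/(u - 7)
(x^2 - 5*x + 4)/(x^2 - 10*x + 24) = (x - 1)/(x - 6)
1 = 1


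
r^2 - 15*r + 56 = (r - 8)*(r - 7)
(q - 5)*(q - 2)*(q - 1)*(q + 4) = q^4 - 4*q^3 - 15*q^2 + 58*q - 40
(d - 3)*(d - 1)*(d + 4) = d^3 - 13*d + 12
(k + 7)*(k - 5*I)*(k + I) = k^3 + 7*k^2 - 4*I*k^2 + 5*k - 28*I*k + 35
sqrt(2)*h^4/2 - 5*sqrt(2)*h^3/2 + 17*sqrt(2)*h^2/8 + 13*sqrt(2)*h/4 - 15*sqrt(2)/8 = (h - 3)*(h - 5/2)*(h - 1/2)*(sqrt(2)*h/2 + sqrt(2)/2)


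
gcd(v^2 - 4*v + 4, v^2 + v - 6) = v - 2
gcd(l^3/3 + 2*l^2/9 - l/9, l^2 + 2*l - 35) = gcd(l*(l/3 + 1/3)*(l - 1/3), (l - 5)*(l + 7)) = 1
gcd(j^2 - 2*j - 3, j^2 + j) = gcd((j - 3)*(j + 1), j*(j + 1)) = j + 1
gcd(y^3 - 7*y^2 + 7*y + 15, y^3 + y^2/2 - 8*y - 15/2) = y^2 - 2*y - 3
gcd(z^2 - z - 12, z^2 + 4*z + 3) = z + 3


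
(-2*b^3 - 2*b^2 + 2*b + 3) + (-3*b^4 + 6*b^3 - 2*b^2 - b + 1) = -3*b^4 + 4*b^3 - 4*b^2 + b + 4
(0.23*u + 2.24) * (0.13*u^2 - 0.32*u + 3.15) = 0.0299*u^3 + 0.2176*u^2 + 0.00769999999999993*u + 7.056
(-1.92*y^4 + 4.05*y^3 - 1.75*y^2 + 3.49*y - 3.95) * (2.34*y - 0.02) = -4.4928*y^5 + 9.5154*y^4 - 4.176*y^3 + 8.2016*y^2 - 9.3128*y + 0.079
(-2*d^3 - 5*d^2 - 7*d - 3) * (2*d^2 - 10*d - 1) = -4*d^5 + 10*d^4 + 38*d^3 + 69*d^2 + 37*d + 3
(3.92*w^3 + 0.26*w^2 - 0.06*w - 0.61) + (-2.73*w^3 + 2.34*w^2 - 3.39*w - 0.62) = 1.19*w^3 + 2.6*w^2 - 3.45*w - 1.23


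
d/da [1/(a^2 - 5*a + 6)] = (5 - 2*a)/(a^2 - 5*a + 6)^2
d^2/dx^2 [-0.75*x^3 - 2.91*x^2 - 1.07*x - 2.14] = -4.5*x - 5.82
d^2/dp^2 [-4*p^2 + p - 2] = -8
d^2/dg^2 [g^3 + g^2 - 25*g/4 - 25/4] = 6*g + 2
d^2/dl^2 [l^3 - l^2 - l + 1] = 6*l - 2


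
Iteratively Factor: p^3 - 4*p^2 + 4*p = (p)*(p^2 - 4*p + 4) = p*(p - 2)*(p - 2)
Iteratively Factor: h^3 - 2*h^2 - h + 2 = (h - 2)*(h^2 - 1) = (h - 2)*(h - 1)*(h + 1)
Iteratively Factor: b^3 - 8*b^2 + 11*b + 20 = (b + 1)*(b^2 - 9*b + 20) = (b - 4)*(b + 1)*(b - 5)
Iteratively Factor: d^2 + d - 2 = (d + 2)*(d - 1)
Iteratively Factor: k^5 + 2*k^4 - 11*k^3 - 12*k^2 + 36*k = (k + 3)*(k^4 - k^3 - 8*k^2 + 12*k) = (k + 3)^2*(k^3 - 4*k^2 + 4*k) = (k - 2)*(k + 3)^2*(k^2 - 2*k) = k*(k - 2)*(k + 3)^2*(k - 2)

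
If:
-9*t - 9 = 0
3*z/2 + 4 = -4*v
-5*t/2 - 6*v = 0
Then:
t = -1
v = 5/12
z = -34/9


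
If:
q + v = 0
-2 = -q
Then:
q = 2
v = -2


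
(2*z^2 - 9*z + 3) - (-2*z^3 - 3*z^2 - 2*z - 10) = 2*z^3 + 5*z^2 - 7*z + 13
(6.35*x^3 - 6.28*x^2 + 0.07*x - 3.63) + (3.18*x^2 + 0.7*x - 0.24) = 6.35*x^3 - 3.1*x^2 + 0.77*x - 3.87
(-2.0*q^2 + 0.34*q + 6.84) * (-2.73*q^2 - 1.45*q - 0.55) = 5.46*q^4 + 1.9718*q^3 - 18.0662*q^2 - 10.105*q - 3.762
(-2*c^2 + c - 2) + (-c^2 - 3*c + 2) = -3*c^2 - 2*c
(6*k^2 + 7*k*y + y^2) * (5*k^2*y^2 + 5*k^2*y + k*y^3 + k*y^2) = 30*k^4*y^2 + 30*k^4*y + 41*k^3*y^3 + 41*k^3*y^2 + 12*k^2*y^4 + 12*k^2*y^3 + k*y^5 + k*y^4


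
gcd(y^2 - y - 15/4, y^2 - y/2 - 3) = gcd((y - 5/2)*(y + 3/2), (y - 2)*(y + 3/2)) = y + 3/2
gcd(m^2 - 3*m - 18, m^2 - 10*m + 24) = m - 6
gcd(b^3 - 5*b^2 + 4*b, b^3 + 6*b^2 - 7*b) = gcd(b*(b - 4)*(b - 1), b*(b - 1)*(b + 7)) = b^2 - b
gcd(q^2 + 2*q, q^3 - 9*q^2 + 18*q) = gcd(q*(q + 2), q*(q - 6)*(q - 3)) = q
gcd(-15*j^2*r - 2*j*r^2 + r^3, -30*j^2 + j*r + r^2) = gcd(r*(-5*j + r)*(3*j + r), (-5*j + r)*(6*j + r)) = -5*j + r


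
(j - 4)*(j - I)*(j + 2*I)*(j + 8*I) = j^4 - 4*j^3 + 9*I*j^3 - 6*j^2 - 36*I*j^2 + 24*j + 16*I*j - 64*I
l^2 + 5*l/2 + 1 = (l + 1/2)*(l + 2)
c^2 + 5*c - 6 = (c - 1)*(c + 6)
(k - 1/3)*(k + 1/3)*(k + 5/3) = k^3 + 5*k^2/3 - k/9 - 5/27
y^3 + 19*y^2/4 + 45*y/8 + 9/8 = (y + 1/4)*(y + 3/2)*(y + 3)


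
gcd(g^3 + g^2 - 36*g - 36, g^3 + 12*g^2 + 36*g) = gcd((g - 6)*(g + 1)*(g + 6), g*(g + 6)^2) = g + 6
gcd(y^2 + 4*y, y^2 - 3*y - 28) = y + 4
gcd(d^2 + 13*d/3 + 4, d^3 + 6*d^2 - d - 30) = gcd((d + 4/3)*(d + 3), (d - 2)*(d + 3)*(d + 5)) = d + 3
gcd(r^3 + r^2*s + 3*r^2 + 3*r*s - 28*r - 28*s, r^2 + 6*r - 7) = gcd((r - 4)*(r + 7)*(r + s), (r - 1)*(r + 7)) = r + 7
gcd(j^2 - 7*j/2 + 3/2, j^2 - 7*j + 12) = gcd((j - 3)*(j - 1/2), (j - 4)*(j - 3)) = j - 3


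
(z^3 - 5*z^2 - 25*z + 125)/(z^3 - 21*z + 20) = (z^2 - 10*z + 25)/(z^2 - 5*z + 4)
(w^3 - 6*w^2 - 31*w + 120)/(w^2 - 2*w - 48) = (w^2 + 2*w - 15)/(w + 6)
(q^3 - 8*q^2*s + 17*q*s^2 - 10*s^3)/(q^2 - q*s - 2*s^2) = (q^2 - 6*q*s + 5*s^2)/(q + s)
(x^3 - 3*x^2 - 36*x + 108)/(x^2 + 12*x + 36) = (x^2 - 9*x + 18)/(x + 6)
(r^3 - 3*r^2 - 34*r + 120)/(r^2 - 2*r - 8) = (r^2 + r - 30)/(r + 2)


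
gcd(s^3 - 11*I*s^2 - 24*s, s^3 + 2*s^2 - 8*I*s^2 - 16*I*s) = s^2 - 8*I*s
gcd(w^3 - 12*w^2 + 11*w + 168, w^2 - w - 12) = w + 3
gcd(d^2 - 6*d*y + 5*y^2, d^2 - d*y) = -d + y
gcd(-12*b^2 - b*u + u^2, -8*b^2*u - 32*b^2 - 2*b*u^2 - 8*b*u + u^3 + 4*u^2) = -4*b + u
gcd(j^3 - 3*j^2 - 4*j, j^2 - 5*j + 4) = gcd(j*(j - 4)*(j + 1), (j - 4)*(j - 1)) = j - 4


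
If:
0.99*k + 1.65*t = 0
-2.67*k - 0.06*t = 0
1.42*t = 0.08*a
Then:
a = 0.00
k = 0.00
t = 0.00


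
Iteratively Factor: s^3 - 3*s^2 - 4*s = (s - 4)*(s^2 + s) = s*(s - 4)*(s + 1)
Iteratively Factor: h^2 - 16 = (h - 4)*(h + 4)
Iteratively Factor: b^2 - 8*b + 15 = (b - 3)*(b - 5)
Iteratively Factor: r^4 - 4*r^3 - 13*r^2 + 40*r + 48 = (r + 1)*(r^3 - 5*r^2 - 8*r + 48) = (r + 1)*(r + 3)*(r^2 - 8*r + 16) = (r - 4)*(r + 1)*(r + 3)*(r - 4)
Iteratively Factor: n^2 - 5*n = (n - 5)*(n)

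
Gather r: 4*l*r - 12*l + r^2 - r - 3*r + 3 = -12*l + r^2 + r*(4*l - 4) + 3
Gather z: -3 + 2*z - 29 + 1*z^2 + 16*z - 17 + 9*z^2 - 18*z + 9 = 10*z^2 - 40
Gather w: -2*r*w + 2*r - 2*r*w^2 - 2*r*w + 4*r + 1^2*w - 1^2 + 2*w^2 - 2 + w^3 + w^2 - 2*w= 6*r + w^3 + w^2*(3 - 2*r) + w*(-4*r - 1) - 3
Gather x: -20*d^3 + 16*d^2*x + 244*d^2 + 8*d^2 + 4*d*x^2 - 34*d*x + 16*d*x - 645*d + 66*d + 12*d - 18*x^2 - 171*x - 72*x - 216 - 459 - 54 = -20*d^3 + 252*d^2 - 567*d + x^2*(4*d - 18) + x*(16*d^2 - 18*d - 243) - 729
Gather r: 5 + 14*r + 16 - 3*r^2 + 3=-3*r^2 + 14*r + 24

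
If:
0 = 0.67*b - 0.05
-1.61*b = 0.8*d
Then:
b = 0.07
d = -0.15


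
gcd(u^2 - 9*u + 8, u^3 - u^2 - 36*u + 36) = u - 1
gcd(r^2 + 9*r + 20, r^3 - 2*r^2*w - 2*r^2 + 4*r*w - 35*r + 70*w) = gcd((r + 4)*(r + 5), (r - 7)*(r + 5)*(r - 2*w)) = r + 5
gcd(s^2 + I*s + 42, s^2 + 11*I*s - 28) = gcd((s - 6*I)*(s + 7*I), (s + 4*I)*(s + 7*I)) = s + 7*I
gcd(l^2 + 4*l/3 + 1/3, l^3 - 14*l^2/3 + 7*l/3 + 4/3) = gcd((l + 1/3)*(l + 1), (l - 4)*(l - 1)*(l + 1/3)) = l + 1/3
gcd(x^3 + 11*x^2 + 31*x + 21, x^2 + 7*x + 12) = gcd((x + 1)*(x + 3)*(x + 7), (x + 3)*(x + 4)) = x + 3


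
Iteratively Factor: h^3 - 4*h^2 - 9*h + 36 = (h + 3)*(h^2 - 7*h + 12) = (h - 3)*(h + 3)*(h - 4)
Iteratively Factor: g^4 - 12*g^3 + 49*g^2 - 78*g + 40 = (g - 5)*(g^3 - 7*g^2 + 14*g - 8) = (g - 5)*(g - 1)*(g^2 - 6*g + 8) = (g - 5)*(g - 2)*(g - 1)*(g - 4)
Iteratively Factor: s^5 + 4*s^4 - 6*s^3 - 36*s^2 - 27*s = (s + 3)*(s^4 + s^3 - 9*s^2 - 9*s) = (s + 1)*(s + 3)*(s^3 - 9*s) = (s + 1)*(s + 3)^2*(s^2 - 3*s) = (s - 3)*(s + 1)*(s + 3)^2*(s)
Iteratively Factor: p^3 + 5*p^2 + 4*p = (p + 1)*(p^2 + 4*p) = (p + 1)*(p + 4)*(p)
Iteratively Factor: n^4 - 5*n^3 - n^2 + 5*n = (n - 5)*(n^3 - n) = (n - 5)*(n + 1)*(n^2 - n) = (n - 5)*(n - 1)*(n + 1)*(n)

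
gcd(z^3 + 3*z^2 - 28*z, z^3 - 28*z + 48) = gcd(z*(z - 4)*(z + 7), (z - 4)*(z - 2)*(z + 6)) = z - 4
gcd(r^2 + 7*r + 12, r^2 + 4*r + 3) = r + 3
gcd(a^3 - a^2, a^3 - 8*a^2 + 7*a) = a^2 - a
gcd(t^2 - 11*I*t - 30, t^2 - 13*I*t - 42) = t - 6*I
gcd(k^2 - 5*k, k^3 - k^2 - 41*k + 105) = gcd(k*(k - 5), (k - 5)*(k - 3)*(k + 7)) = k - 5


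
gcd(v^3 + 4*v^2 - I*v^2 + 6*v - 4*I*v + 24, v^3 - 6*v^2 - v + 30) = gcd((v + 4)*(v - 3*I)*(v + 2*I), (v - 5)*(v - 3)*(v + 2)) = 1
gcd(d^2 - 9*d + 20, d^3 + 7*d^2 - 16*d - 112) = d - 4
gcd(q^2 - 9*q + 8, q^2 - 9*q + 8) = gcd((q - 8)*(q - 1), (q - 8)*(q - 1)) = q^2 - 9*q + 8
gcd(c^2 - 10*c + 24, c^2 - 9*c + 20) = c - 4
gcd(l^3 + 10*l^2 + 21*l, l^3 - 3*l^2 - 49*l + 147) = l + 7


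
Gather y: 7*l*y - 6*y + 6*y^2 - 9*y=6*y^2 + y*(7*l - 15)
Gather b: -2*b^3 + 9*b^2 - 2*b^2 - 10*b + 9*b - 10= -2*b^3 + 7*b^2 - b - 10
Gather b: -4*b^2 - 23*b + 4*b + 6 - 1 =-4*b^2 - 19*b + 5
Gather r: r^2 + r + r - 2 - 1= r^2 + 2*r - 3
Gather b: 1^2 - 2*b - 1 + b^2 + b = b^2 - b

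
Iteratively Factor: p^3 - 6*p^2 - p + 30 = (p + 2)*(p^2 - 8*p + 15) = (p - 5)*(p + 2)*(p - 3)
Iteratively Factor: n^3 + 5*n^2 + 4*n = (n + 4)*(n^2 + n) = (n + 1)*(n + 4)*(n)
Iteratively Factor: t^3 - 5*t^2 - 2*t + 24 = (t + 2)*(t^2 - 7*t + 12) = (t - 3)*(t + 2)*(t - 4)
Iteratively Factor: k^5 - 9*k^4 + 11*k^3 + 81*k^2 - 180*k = (k - 4)*(k^4 - 5*k^3 - 9*k^2 + 45*k) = (k - 4)*(k + 3)*(k^3 - 8*k^2 + 15*k) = (k - 5)*(k - 4)*(k + 3)*(k^2 - 3*k) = k*(k - 5)*(k - 4)*(k + 3)*(k - 3)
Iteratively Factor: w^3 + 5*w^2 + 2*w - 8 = (w - 1)*(w^2 + 6*w + 8) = (w - 1)*(w + 2)*(w + 4)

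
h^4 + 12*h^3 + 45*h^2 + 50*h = h*(h + 2)*(h + 5)^2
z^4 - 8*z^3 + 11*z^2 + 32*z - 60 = (z - 5)*(z - 3)*(z - 2)*(z + 2)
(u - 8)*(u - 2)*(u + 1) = u^3 - 9*u^2 + 6*u + 16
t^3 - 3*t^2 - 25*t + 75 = (t - 5)*(t - 3)*(t + 5)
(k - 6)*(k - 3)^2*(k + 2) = k^4 - 10*k^3 + 21*k^2 + 36*k - 108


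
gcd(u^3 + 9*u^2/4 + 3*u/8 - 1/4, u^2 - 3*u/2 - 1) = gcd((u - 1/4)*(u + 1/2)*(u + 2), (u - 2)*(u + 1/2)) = u + 1/2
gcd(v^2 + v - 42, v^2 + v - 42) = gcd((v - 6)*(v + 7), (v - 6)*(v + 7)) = v^2 + v - 42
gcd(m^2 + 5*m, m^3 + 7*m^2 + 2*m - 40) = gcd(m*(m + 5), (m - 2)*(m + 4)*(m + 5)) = m + 5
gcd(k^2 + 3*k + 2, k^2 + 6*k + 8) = k + 2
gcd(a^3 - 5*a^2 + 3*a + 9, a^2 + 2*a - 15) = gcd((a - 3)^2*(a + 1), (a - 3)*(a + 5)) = a - 3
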